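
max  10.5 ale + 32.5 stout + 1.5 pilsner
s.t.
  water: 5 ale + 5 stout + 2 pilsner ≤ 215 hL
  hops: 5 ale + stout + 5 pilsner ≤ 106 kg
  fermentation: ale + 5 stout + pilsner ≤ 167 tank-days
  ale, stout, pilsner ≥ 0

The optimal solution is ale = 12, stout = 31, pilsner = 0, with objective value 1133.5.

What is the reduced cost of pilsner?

At the optimum: water uses 215 of 215 (binding); hops uses 91 of 106 (slack = 15); fermentation uses 167 of 167 (binding).
Slack constraints have shadow price 0 (complementary slackness).
From A_Bᵀ y = c: 5·y_water + 1·y_fermentation = 10.5; 5·y_water + 5·y_fermentation = 32.5.
Solving: y_water = 1, y_fermentation = 5.5.
Reduced cost of pilsner: c₃ − yᵀa₃ = 1.5 − (1·2 + 5.5·1) = 1.5 − 7.5 = -6.

-6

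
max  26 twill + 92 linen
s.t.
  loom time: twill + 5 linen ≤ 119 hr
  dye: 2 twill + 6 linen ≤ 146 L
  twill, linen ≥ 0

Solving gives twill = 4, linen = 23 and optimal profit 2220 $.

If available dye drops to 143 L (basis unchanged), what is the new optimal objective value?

2191.5

At the optimum: loom time uses 119 of 119 (binding); dye uses 146 of 146 (binding).
From A_Bᵀ y = c: 1·y_loom time + 2·y_dye = 26; 5·y_loom time + 6·y_dye = 92.
This yields shadow prices y_loom time = 7, y_dye = 9.5.
Δz = y_dye·Δb = 9.5 × (-3) = -28.5, so new z* = 2220 − 28.5 = 2191.5.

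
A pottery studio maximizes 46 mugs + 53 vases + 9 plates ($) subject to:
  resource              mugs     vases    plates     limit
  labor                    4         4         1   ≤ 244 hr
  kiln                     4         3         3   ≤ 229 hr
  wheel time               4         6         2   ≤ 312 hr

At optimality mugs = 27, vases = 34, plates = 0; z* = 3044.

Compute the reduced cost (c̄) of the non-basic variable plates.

-6

Binding: labor and wheel time. Non-binding: kiln (19 unused).
By complementary slackness, y = 0 for the non-binding constraint.
The binding rows give the dual system: 4·y_labor + 4·y_wheel time = 46 and 4·y_labor + 6·y_wheel time = 53.
Solving: y_labor = 8, y_wheel time = 3.5.
Reduced cost of plates: c₃ − yᵀa₃ = 9 − (8·1 + 3.5·2) = 9 − 15 = -6.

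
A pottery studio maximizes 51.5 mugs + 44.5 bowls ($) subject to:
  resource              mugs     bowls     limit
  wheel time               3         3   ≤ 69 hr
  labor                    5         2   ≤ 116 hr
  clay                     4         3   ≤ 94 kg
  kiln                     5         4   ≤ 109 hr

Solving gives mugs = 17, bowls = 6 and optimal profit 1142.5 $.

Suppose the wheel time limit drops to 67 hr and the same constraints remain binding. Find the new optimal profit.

1131.5

Binding: wheel time and kiln. Non-binding: labor (19 unused), clay (8 unused).
Slack constraints have shadow price 0 (complementary slackness).
The binding rows give the dual system: 3·y_wheel time + 5·y_kiln = 51.5 and 3·y_wheel time + 4·y_kiln = 44.5.
This yields shadow prices y_wheel time = 5.5, y_kiln = 7.
Δz = y_wheel time·Δb = 5.5 × (-2) = -11, so new z* = 1142.5 − 11 = 1131.5.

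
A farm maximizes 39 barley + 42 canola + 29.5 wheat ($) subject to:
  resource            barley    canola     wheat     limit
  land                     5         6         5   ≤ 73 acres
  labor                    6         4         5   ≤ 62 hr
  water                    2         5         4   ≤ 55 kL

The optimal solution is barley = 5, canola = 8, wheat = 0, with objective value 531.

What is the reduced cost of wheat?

Check each constraint at x*: land 73/73 (tight); labor 62/62 (tight); water 50/55 (slack 5).
Slack constraints have shadow price 0 (complementary slackness).
The binding rows give the dual system: 5·y_land + 6·y_labor = 39 and 6·y_land + 4·y_labor = 42.
→ y_land = 6 and y_labor = 1.5.
Reduced cost of wheat: c₃ − yᵀa₃ = 29.5 − (6·5 + 1.5·5) = 29.5 − 37.5 = -8.

-8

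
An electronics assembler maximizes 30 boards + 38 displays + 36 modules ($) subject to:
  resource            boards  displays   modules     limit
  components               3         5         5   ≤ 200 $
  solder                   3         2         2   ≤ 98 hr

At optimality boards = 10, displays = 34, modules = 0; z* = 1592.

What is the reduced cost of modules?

Both components and solder are binding at x*.
The binding rows give the dual system: 3·y_components + 3·y_solder = 30 and 5·y_components + 2·y_solder = 38.
Solving: y_components = 6, y_solder = 4.
Reduced cost of modules: c₃ − yᵀa₃ = 36 − (6·5 + 4·2) = 36 − 38 = -2.

-2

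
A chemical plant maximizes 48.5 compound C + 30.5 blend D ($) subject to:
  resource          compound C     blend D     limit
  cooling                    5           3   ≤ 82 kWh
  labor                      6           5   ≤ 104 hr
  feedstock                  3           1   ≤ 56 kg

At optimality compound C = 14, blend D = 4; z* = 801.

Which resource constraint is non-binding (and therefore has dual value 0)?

cooling: 82/82 (binding)
labor: 104/104 (binding)
feedstock: 46/56 (slack 10)
By complementary slackness, a constraint with positive slack has shadow price 0 → feedstock.

feedstock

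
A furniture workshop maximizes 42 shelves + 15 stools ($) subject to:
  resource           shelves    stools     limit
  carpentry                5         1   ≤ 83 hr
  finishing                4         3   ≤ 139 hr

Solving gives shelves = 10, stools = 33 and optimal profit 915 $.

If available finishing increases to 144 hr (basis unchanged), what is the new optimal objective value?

Check each constraint at x*: carpentry 83/83 (tight); finishing 139/139 (tight).
The binding rows give the dual system: 5·y_carpentry + 4·y_finishing = 42 and 1·y_carpentry + 3·y_finishing = 15.
Solving: y_carpentry = 6, y_finishing = 3.
Δz = y_finishing·Δb = 3 × (5) = 15, so new z* = 915 + 15 = 930.

930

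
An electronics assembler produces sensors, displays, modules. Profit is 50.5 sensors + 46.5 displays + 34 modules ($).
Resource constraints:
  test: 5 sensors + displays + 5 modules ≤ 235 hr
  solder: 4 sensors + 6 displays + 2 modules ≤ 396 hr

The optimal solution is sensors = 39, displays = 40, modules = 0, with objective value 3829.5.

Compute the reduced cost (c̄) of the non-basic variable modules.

-2.5

At the optimum: test uses 235 of 235 (binding); solder uses 396 of 396 (binding).
The binding rows give the dual system: 5·y_test + 4·y_solder = 50.5 and 1·y_test + 6·y_solder = 46.5.
Solving: y_test = 4.5, y_solder = 7.
Reduced cost of modules: c₃ − yᵀa₃ = 34 − (4.5·5 + 7·2) = 34 − 36.5 = -2.5.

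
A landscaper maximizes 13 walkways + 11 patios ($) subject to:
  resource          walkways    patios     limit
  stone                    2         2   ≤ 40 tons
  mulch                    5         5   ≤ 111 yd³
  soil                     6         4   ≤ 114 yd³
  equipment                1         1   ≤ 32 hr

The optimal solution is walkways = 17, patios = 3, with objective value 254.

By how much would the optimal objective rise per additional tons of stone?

At the optimum: stone uses 40 of 40 (binding); mulch uses 100 of 111 (slack = 11); soil uses 114 of 114 (binding); equipment uses 20 of 32 (slack = 12).
Slack constraints have shadow price 0 (complementary slackness).
The binding rows give the dual system: 2·y_stone + 6·y_soil = 13 and 2·y_stone + 4·y_soil = 11.
Solving: y_stone = 3.5, y_soil = 1.
Shadow price of stone = 3.5.

3.5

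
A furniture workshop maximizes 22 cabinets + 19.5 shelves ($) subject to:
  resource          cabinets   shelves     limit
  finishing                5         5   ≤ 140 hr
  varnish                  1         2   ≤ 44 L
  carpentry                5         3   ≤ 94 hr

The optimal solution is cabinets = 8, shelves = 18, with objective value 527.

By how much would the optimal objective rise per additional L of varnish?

4.5

Check each constraint at x*: finishing 130/140 (slack 10); varnish 44/44 (tight); carpentry 94/94 (tight).
Since finishing is not tight, its dual is 0.
From A_Bᵀ y = c: 1·y_varnish + 5·y_carpentry = 22; 2·y_varnish + 3·y_carpentry = 19.5.
This yields shadow prices y_varnish = 4.5, y_carpentry = 3.5.
Shadow price of varnish = 4.5.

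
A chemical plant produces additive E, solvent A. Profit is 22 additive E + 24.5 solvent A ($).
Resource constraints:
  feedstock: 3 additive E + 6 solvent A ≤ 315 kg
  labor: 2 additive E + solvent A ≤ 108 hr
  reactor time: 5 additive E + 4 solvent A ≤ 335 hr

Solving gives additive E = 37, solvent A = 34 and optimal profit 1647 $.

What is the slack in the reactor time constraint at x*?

reactor time used = 5·37 + 4·34 = 321; slack = 335 − 321 = 14.

14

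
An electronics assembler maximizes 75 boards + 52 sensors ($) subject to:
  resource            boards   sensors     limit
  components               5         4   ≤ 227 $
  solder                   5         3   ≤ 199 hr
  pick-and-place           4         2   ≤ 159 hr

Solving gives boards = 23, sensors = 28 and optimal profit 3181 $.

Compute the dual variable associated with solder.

8

Check each constraint at x*: components 227/227 (tight); solder 199/199 (tight); pick-and-place 148/159 (slack 11).
Slack constraints have shadow price 0 (complementary slackness).
The binding rows give the dual system: 5·y_components + 5·y_solder = 75 and 4·y_components + 3·y_solder = 52.
Solving: y_components = 7, y_solder = 8.
Shadow price of solder = 8.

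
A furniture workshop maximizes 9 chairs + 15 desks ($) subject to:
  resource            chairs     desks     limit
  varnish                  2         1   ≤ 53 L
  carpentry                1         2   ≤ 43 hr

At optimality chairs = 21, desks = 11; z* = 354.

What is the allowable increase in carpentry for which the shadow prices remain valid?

Binding constraints: varnish, carpentry. The basis is B = [[2,1],[1,2]] with det 3.
Per unit increase in carpentry, x* moves by d = (-0.3333, 0.6667).
The basis stays optimal until chairs reaches 0; allowable increase = 63 hr.

63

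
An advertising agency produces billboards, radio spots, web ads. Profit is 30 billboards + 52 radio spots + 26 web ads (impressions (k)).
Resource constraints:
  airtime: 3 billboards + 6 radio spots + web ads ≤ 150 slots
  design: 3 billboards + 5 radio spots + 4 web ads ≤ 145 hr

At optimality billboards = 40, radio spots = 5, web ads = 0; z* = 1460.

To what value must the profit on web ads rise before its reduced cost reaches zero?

At the optimum: airtime uses 150 of 150 (binding); design uses 145 of 145 (binding).
The binding rows give the dual system: 3·y_airtime + 3·y_design = 30 and 6·y_airtime + 5·y_design = 52.
This yields shadow prices y_airtime = 2, y_design = 8.
web ads enters the basis when its profit ≥ yᵀa₃ = 2·1 + 8·4 = 34.

34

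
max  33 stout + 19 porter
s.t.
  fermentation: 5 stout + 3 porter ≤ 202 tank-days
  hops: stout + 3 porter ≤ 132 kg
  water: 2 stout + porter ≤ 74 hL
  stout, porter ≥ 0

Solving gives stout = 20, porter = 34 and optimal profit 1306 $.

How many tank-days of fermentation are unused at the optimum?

0

fermentation used = 5·20 + 3·34 = 202; slack = 202 − 202 = 0.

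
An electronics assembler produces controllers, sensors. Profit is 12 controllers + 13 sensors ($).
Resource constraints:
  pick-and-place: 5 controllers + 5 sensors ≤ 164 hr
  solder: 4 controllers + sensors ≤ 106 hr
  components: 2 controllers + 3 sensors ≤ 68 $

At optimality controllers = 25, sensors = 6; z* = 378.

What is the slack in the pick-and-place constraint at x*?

9

pick-and-place used = 5·25 + 5·6 = 155; slack = 164 − 155 = 9.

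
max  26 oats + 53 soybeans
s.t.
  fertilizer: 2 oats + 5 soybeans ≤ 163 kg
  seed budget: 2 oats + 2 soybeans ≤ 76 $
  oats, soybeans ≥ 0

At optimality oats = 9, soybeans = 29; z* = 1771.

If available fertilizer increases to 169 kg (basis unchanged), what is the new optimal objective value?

At the optimum: fertilizer uses 163 of 163 (binding); seed budget uses 76 of 76 (binding).
From A_Bᵀ y = c: 2·y_fertilizer + 2·y_seed budget = 26; 5·y_fertilizer + 2·y_seed budget = 53.
Solving: y_fertilizer = 9, y_seed budget = 4.
Δz = y_fertilizer·Δb = 9 × (6) = 54, so new z* = 1771 + 54 = 1825.

1825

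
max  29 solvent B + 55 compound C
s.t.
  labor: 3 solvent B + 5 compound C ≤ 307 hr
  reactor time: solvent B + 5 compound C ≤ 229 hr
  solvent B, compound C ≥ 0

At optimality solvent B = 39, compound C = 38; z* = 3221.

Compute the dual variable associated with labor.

Check each constraint at x*: labor 307/307 (tight); reactor time 229/229 (tight).
From A_Bᵀ y = c: 3·y_labor + 1·y_reactor time = 29; 5·y_labor + 5·y_reactor time = 55.
Solving: y_labor = 9, y_reactor time = 2.
Shadow price of labor = 9.

9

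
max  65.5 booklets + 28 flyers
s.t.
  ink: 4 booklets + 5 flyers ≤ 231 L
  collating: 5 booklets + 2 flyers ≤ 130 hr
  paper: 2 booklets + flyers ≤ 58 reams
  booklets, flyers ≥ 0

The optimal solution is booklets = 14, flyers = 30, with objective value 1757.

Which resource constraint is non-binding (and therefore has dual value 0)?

ink: 206/231 (slack 25)
collating: 130/130 (binding)
paper: 58/58 (binding)
By complementary slackness, a constraint with positive slack has shadow price 0 → ink.

ink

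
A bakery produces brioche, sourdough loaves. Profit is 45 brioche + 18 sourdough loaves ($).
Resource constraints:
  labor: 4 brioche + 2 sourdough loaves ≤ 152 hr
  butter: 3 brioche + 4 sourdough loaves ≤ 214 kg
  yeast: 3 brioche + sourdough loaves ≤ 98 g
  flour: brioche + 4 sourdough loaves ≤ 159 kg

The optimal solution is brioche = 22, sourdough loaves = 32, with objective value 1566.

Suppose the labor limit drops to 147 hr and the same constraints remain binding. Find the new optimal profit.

1543.5

Binding: labor and yeast. Non-binding: butter (20 unused), flour (9 unused).
Slack constraints have shadow price 0 (complementary slackness).
From A_Bᵀ y = c: 4·y_labor + 3·y_yeast = 45; 2·y_labor + 1·y_yeast = 18.
→ y_labor = 4.5 and y_yeast = 9.
Δz = y_labor·Δb = 4.5 × (-5) = -22.5, so new z* = 1566 − 22.5 = 1543.5.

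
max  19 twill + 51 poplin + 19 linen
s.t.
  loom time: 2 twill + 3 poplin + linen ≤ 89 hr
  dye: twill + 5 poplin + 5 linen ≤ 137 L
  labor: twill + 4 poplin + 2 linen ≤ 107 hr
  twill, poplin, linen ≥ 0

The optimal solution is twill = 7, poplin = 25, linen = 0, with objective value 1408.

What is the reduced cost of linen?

-4

Binding: loom time and labor. Non-binding: dye (5 unused).
By complementary slackness, y = 0 for the non-binding constraint.
From A_Bᵀ y = c: 2·y_loom time + 1·y_labor = 19; 3·y_loom time + 4·y_labor = 51.
→ y_loom time = 5 and y_labor = 9.
Reduced cost of linen: c₃ − yᵀa₃ = 19 − (5·1 + 9·2) = 19 − 23 = -4.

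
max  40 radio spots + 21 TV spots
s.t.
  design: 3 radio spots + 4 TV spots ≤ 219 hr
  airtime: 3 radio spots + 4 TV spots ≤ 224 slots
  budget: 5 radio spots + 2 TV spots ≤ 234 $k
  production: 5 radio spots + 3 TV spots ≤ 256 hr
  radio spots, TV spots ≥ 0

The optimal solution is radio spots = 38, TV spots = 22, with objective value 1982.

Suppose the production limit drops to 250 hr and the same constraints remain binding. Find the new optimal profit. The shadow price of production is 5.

1952

Δb = -6, so new z* = 1982 + (5)·(-6) = 1982 − 30 = 1952.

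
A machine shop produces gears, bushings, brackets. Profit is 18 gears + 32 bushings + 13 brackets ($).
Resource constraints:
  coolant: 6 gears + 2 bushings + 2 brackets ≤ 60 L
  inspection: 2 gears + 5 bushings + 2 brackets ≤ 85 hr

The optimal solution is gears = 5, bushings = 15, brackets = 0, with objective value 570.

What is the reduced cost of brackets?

-1

At the optimum: coolant uses 60 of 60 (binding); inspection uses 85 of 85 (binding).
From A_Bᵀ y = c: 6·y_coolant + 2·y_inspection = 18; 2·y_coolant + 5·y_inspection = 32.
Solving: y_coolant = 1, y_inspection = 6.
Reduced cost of brackets: c₃ − yᵀa₃ = 13 − (1·2 + 6·2) = 13 − 14 = -1.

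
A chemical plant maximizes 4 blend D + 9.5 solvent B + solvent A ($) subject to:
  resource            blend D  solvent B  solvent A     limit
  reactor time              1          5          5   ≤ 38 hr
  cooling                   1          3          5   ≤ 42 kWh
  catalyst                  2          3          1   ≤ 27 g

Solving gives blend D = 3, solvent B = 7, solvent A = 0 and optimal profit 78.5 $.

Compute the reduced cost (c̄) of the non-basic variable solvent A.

-5.5

Check each constraint at x*: reactor time 38/38 (tight); cooling 24/42 (slack 18); catalyst 27/27 (tight).
Since cooling is not tight, its dual is 0.
From A_Bᵀ y = c: 1·y_reactor time + 2·y_catalyst = 4; 5·y_reactor time + 3·y_catalyst = 9.5.
Solving: y_reactor time = 1, y_catalyst = 1.5.
Reduced cost of solvent A: c₃ − yᵀa₃ = 1 − (1·5 + 1.5·1) = 1 − 6.5 = -5.5.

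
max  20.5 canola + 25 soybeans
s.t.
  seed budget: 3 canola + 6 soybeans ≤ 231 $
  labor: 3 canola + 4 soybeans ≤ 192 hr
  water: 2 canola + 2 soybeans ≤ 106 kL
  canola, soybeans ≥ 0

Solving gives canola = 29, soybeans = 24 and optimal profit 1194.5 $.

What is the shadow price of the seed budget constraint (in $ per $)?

Binding: seed budget and water. Non-binding: labor (9 unused).
By complementary slackness, y = 0 for the non-binding constraint.
From A_Bᵀ y = c: 3·y_seed budget + 2·y_water = 20.5; 6·y_seed budget + 2·y_water = 25.
This yields shadow prices y_seed budget = 1.5, y_water = 8.
Shadow price of seed budget = 1.5.

1.5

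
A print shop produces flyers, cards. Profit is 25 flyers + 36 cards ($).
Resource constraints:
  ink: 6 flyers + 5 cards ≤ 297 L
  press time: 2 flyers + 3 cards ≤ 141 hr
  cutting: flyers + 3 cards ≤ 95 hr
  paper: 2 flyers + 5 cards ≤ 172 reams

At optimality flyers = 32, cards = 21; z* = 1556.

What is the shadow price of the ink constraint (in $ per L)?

Binding: ink and cutting. Non-binding: press time (14 unused), paper (3 unused).
Since press time, paper are not tight, their duals are 0.
Dual feasibility on the basic columns requires 6·y_ink + 1·y_cutting = 25, 5·y_ink + 3·y_cutting = 36.
This yields shadow prices y_ink = 3, y_cutting = 7.
Shadow price of ink = 3.

3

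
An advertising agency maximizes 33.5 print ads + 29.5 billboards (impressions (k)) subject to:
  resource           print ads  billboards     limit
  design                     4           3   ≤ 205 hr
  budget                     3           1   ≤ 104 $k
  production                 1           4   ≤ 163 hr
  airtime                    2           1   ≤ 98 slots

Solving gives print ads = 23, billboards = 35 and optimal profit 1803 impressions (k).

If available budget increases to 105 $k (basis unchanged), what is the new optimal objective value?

Check each constraint at x*: design 197/205 (slack 8); budget 104/104 (tight); production 163/163 (tight); airtime 81/98 (slack 17).
Slack constraints have shadow price 0 (complementary slackness).
The binding rows give the dual system: 3·y_budget + 1·y_production = 33.5 and 1·y_budget + 4·y_production = 29.5.
This yields shadow prices y_budget = 9.5, y_production = 5.
Δz = y_budget·Δb = 9.5 × (1) = 9.5, so new z* = 1803 + 9.5 = 1812.5.

1812.5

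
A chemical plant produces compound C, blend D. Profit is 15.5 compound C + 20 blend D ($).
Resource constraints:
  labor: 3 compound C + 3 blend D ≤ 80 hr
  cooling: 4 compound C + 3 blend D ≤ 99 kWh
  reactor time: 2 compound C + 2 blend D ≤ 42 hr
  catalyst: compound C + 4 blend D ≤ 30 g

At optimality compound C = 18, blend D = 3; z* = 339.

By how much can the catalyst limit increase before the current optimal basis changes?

54

Binding constraints: reactor time, catalyst. The basis is B = [[2,2],[1,4]] with det 6.
Per unit increase in catalyst, x* moves by d = (-0.3333, 0.3333).
The basis stays optimal until compound C reaches 0; allowable increase = 54 g.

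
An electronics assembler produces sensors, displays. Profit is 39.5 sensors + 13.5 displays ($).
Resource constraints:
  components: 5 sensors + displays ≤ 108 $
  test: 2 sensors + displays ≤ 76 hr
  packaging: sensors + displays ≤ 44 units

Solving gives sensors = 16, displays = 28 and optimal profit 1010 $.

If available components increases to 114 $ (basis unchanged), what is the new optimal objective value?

1049

Check each constraint at x*: components 108/108 (tight); test 60/76 (slack 16); packaging 44/44 (tight).
Since test is not tight, its dual is 0.
Dual feasibility on the basic columns requires 5·y_components + 1·y_packaging = 39.5, 1·y_components + 1·y_packaging = 13.5.
Solving: y_components = 6.5, y_packaging = 7.
Δz = y_components·Δb = 6.5 × (6) = 39, so new z* = 1010 + 39 = 1049.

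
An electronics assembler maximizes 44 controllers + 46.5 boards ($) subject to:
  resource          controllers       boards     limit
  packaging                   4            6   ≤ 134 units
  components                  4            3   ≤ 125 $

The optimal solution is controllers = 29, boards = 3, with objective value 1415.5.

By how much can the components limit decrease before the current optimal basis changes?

Binding constraints: packaging, components. The basis is B = [[4,6],[4,3]] with det -12.
Per unit decrease in components, x* moves by d = (-0.5, 0.3333).
The basis stays optimal until controllers reaches 0; allowable decrease = 58 $.

58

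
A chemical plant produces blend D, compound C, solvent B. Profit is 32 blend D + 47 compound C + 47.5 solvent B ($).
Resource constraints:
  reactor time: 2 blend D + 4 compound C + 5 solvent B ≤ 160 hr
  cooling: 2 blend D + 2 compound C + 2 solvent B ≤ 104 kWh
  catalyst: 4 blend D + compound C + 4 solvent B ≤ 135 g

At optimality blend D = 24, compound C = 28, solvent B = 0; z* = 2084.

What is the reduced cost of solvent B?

At the optimum: reactor time uses 160 of 160 (binding); cooling uses 104 of 104 (binding); catalyst uses 124 of 135 (slack = 11).
By complementary slackness, y = 0 for the non-binding constraint.
From A_Bᵀ y = c: 2·y_reactor time + 2·y_cooling = 32; 4·y_reactor time + 2·y_cooling = 47.
→ y_reactor time = 7.5 and y_cooling = 8.5.
Reduced cost of solvent B: c₃ − yᵀa₃ = 47.5 − (7.5·5 + 8.5·2) = 47.5 − 54.5 = -7.

-7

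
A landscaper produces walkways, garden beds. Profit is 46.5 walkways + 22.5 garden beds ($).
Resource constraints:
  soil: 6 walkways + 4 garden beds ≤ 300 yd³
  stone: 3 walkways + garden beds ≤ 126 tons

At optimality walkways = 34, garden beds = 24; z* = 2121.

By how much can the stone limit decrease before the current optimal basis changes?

Binding constraints: soil, stone. The basis is B = [[6,4],[3,1]] with det -6.
Per unit decrease in stone, x* moves by d = (-0.6667, 1).
The basis stays optimal until walkways reaches 0; allowable decrease = 51 tons.

51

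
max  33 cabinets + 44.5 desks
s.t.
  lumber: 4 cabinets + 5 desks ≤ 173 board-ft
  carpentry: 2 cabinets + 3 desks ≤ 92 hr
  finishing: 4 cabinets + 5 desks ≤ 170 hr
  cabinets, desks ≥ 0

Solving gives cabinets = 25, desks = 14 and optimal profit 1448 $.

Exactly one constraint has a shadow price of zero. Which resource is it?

lumber

lumber: 170/173 (slack 3)
carpentry: 92/92 (binding)
finishing: 170/170 (binding)
By complementary slackness, a constraint with positive slack has shadow price 0 → lumber.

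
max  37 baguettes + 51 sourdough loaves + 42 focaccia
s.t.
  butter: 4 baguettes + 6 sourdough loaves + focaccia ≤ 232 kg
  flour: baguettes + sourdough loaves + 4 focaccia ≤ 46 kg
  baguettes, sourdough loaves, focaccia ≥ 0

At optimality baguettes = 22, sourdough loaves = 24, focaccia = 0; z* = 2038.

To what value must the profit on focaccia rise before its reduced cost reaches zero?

43

At the optimum: butter uses 232 of 232 (binding); flour uses 46 of 46 (binding).
The binding rows give the dual system: 4·y_butter + 1·y_flour = 37 and 6·y_butter + 1·y_flour = 51.
Solving: y_butter = 7, y_flour = 9.
focaccia enters the basis when its profit ≥ yᵀa₃ = 7·1 + 9·4 = 43.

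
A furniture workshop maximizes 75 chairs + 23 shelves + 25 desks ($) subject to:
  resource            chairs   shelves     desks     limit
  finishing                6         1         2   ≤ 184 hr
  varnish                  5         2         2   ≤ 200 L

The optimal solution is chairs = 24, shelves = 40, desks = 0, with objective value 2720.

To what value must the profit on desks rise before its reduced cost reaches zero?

Both finishing and varnish are binding at x*.
The binding rows give the dual system: 6·y_finishing + 5·y_varnish = 75 and 1·y_finishing + 2·y_varnish = 23.
This yields shadow prices y_finishing = 5, y_varnish = 9.
desks enters the basis when its profit ≥ yᵀa₃ = 5·2 + 9·2 = 28.

28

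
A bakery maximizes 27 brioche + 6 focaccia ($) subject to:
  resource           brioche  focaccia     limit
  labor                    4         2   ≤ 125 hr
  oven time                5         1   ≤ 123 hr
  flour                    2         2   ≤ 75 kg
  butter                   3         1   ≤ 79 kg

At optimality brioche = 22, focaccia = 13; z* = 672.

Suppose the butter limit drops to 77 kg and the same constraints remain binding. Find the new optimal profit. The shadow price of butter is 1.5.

Δb = -2, so new z* = 672 + (1.5)·(-2) = 672 − 3 = 669.

669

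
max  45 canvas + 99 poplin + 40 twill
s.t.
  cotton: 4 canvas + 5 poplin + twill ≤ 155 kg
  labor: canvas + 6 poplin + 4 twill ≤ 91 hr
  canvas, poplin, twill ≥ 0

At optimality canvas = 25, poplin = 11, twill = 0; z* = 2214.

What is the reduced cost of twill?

-5

At the optimum: cotton uses 155 of 155 (binding); labor uses 91 of 91 (binding).
The binding rows give the dual system: 4·y_cotton + 1·y_labor = 45 and 5·y_cotton + 6·y_labor = 99.
Solving: y_cotton = 9, y_labor = 9.
Reduced cost of twill: c₃ − yᵀa₃ = 40 − (9·1 + 9·4) = 40 − 45 = -5.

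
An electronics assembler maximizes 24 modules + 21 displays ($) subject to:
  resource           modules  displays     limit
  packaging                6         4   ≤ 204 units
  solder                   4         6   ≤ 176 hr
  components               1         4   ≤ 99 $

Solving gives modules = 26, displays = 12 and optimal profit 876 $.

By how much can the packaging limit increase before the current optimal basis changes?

60

Binding constraints: packaging, solder. The basis is B = [[6,4],[4,6]] with det 20.
Per unit increase in packaging, x* moves by d = (0.3, -0.2).
The basis stays optimal until displays reaches 0; allowable increase = 60 units.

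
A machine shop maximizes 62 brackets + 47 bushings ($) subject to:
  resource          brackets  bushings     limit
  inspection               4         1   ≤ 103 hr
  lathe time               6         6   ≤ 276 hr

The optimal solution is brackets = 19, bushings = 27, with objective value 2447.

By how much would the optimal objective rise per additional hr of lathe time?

7

At the optimum: inspection uses 103 of 103 (binding); lathe time uses 276 of 276 (binding).
From A_Bᵀ y = c: 4·y_inspection + 6·y_lathe time = 62; 1·y_inspection + 6·y_lathe time = 47.
This yields shadow prices y_inspection = 5, y_lathe time = 7.
Shadow price of lathe time = 7.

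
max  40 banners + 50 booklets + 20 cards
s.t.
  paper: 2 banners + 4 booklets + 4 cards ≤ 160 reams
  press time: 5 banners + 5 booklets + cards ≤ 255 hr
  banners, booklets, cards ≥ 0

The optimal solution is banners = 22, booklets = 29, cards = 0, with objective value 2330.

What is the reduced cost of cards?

At the optimum: paper uses 160 of 160 (binding); press time uses 255 of 255 (binding).
Dual feasibility on the basic columns requires 2·y_paper + 5·y_press time = 40, 4·y_paper + 5·y_press time = 50.
Solving: y_paper = 5, y_press time = 6.
Reduced cost of cards: c₃ − yᵀa₃ = 20 − (5·4 + 6·1) = 20 − 26 = -6.

-6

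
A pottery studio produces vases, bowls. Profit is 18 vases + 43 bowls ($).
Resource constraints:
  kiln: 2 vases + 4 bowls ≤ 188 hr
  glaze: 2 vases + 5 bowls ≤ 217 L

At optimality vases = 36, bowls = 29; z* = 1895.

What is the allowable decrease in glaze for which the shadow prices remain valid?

29

Binding constraints: kiln, glaze. The basis is B = [[2,4],[2,5]] with det 2.
Per unit decrease in glaze, x* moves by d = (2, -1).
The basis stays optimal until bowls reaches 0; allowable decrease = 29 L.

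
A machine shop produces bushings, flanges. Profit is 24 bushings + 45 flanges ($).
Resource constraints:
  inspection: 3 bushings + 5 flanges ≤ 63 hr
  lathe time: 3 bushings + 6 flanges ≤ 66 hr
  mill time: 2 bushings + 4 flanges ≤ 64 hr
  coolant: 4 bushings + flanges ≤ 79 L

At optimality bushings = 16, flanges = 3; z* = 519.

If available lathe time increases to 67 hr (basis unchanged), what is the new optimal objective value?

524

Binding: inspection and lathe time. Non-binding: mill time (20 unused), coolant (12 unused).
Since mill time, coolant are not tight, their duals are 0.
The binding rows give the dual system: 3·y_inspection + 3·y_lathe time = 24 and 5·y_inspection + 6·y_lathe time = 45.
This yields shadow prices y_inspection = 3, y_lathe time = 5.
Δz = y_lathe time·Δb = 5 × (1) = 5, so new z* = 519 + 5 = 524.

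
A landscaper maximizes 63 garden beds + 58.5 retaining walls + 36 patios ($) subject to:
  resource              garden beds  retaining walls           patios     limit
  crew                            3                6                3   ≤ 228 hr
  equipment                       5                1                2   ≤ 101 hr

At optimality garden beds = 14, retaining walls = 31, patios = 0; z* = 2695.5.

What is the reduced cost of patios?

-4.5

Check each constraint at x*: crew 228/228 (tight); equipment 101/101 (tight).
Dual feasibility on the basic columns requires 3·y_crew + 5·y_equipment = 63, 6·y_crew + 1·y_equipment = 58.5.
Solving: y_crew = 8.5, y_equipment = 7.5.
Reduced cost of patios: c₃ − yᵀa₃ = 36 − (8.5·3 + 7.5·2) = 36 − 40.5 = -4.5.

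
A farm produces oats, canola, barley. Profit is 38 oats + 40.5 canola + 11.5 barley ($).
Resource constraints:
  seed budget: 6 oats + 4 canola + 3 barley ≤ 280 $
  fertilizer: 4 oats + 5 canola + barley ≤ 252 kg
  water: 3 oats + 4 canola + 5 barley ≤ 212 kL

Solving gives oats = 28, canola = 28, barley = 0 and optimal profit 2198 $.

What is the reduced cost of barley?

-1

Check each constraint at x*: seed budget 280/280 (tight); fertilizer 252/252 (tight); water 196/212 (slack 16).
Slack constraints have shadow price 0 (complementary slackness).
The binding rows give the dual system: 6·y_seed budget + 4·y_fertilizer = 38 and 4·y_seed budget + 5·y_fertilizer = 40.5.
→ y_seed budget = 2 and y_fertilizer = 6.5.
Reduced cost of barley: c₃ − yᵀa₃ = 11.5 − (2·3 + 6.5·1) = 11.5 − 12.5 = -1.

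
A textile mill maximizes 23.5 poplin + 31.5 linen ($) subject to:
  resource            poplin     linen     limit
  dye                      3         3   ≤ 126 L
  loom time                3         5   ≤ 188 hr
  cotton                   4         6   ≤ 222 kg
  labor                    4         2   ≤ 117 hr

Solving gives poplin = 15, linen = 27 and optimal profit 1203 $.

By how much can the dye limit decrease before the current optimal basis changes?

Binding constraints: dye, cotton. The basis is B = [[3,3],[4,6]] with det 6.
Per unit decrease in dye, x* moves by d = (-1, 0.6667).
The basis stays optimal until poplin reaches 0; allowable decrease = 15 L.

15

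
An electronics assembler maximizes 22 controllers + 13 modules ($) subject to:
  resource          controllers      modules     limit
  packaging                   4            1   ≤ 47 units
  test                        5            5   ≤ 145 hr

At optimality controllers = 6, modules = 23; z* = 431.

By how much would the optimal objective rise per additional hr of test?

2

At the optimum: packaging uses 47 of 47 (binding); test uses 145 of 145 (binding).
The binding rows give the dual system: 4·y_packaging + 5·y_test = 22 and 1·y_packaging + 5·y_test = 13.
This yields shadow prices y_packaging = 3, y_test = 2.
Shadow price of test = 2.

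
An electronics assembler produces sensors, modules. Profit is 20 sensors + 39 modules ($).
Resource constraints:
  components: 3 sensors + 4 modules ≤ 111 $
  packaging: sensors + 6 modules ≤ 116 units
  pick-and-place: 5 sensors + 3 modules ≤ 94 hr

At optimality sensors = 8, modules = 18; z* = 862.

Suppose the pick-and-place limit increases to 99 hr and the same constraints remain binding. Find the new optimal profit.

At the optimum: components uses 96 of 111 (slack = 15); packaging uses 116 of 116 (binding); pick-and-place uses 94 of 94 (binding).
Since components is not tight, its dual is 0.
Dual feasibility on the basic columns requires 1·y_packaging + 5·y_pick-and-place = 20, 6·y_packaging + 3·y_pick-and-place = 39.
Solving: y_packaging = 5, y_pick-and-place = 3.
Δz = y_pick-and-place·Δb = 3 × (5) = 15, so new z* = 862 + 15 = 877.

877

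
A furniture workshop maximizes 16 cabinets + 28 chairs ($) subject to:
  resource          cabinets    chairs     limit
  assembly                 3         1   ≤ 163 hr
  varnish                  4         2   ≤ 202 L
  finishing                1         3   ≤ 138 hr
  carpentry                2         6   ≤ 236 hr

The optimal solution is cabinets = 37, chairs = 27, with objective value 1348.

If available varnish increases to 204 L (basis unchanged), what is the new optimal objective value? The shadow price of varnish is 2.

1352

Δb = 2, so new z* = 1348 + (2)·(2) = 1348 + 4 = 1352.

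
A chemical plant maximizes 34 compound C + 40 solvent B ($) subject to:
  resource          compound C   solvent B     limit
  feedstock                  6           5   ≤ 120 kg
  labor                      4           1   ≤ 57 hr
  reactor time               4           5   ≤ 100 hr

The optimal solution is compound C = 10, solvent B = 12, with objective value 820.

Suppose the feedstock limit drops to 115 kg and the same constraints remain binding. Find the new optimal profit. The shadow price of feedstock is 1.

Δb = -5, so new z* = 820 + (1)·(-5) = 820 − 5 = 815.

815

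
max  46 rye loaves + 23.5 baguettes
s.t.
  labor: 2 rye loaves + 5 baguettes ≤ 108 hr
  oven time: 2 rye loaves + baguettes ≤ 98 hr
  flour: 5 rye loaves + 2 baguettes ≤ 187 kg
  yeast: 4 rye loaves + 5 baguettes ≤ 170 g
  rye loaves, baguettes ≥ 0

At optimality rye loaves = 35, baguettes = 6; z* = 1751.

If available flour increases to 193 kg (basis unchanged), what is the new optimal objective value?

1799

At the optimum: labor uses 100 of 108 (slack = 8); oven time uses 76 of 98 (slack = 22); flour uses 187 of 187 (binding); yeast uses 170 of 170 (binding).
By complementary slackness, y = 0 for the non-binding constraints.
From A_Bᵀ y = c: 5·y_flour + 4·y_yeast = 46; 2·y_flour + 5·y_yeast = 23.5.
This yields shadow prices y_flour = 8, y_yeast = 1.5.
Δz = y_flour·Δb = 8 × (6) = 48, so new z* = 1751 + 48 = 1799.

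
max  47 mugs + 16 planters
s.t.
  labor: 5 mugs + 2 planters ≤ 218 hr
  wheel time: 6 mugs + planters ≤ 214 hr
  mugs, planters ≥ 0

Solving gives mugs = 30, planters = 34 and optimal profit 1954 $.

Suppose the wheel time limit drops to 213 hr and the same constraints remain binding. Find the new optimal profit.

1952

At the optimum: labor uses 218 of 218 (binding); wheel time uses 214 of 214 (binding).
From A_Bᵀ y = c: 5·y_labor + 6·y_wheel time = 47; 2·y_labor + 1·y_wheel time = 16.
→ y_labor = 7 and y_wheel time = 2.
Δz = y_wheel time·Δb = 2 × (-1) = -2, so new z* = 1954 − 2 = 1952.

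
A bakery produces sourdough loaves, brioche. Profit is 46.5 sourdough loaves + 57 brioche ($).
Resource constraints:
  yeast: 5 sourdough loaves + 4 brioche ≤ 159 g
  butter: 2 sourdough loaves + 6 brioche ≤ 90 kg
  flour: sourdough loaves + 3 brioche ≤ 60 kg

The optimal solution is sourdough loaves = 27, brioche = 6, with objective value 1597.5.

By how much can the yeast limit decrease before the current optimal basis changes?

99

Binding constraints: yeast, butter. The basis is B = [[5,4],[2,6]] with det 22.
Per unit decrease in yeast, x* moves by d = (-0.2727, 0.0909).
The basis stays optimal until sourdough loaves reaches 0; allowable decrease = 99 g.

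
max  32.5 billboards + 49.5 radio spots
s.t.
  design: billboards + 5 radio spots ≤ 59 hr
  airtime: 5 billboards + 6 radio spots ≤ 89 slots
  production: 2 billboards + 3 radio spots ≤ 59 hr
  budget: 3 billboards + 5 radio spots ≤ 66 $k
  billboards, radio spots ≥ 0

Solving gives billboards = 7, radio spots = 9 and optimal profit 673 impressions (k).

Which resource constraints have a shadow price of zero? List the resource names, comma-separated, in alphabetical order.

design, production

design: 52/59 (slack 7)
airtime: 89/89 (binding)
production: 41/59 (slack 18)
budget: 66/66 (binding)
By complementary slackness, a constraint with positive slack has shadow price 0 → design, production.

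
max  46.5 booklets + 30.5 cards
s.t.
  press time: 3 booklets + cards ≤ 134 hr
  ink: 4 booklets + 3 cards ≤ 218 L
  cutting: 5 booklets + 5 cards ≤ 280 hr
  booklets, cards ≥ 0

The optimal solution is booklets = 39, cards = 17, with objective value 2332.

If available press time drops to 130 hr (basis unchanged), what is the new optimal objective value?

At the optimum: press time uses 134 of 134 (binding); ink uses 207 of 218 (slack = 11); cutting uses 280 of 280 (binding).
Slack constraints have shadow price 0 (complementary slackness).
Dual feasibility on the basic columns requires 3·y_press time + 5·y_cutting = 46.5, 1·y_press time + 5·y_cutting = 30.5.
This yields shadow prices y_press time = 8, y_cutting = 4.5.
Δz = y_press time·Δb = 8 × (-4) = -32, so new z* = 2332 − 32 = 2300.

2300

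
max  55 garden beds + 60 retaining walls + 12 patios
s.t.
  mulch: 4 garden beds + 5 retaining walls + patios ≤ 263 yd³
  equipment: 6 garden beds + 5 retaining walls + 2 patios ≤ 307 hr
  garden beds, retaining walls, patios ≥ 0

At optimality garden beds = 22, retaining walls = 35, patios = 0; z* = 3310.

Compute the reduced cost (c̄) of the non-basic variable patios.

At the optimum: mulch uses 263 of 263 (binding); equipment uses 307 of 307 (binding).
Dual feasibility on the basic columns requires 4·y_mulch + 6·y_equipment = 55, 5·y_mulch + 5·y_equipment = 60.
→ y_mulch = 8.5 and y_equipment = 3.5.
Reduced cost of patios: c₃ − yᵀa₃ = 12 − (8.5·1 + 3.5·2) = 12 − 15.5 = -3.5.

-3.5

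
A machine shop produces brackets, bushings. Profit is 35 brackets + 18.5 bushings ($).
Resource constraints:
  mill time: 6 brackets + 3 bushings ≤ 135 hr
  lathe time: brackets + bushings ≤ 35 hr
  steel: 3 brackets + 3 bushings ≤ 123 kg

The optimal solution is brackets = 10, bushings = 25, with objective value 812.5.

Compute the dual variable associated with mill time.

Check each constraint at x*: mill time 135/135 (tight); lathe time 35/35 (tight); steel 105/123 (slack 18).
Slack constraints have shadow price 0 (complementary slackness).
Dual feasibility on the basic columns requires 6·y_mill time + 1·y_lathe time = 35, 3·y_mill time + 1·y_lathe time = 18.5.
Solving: y_mill time = 5.5, y_lathe time = 2.
Shadow price of mill time = 5.5.

5.5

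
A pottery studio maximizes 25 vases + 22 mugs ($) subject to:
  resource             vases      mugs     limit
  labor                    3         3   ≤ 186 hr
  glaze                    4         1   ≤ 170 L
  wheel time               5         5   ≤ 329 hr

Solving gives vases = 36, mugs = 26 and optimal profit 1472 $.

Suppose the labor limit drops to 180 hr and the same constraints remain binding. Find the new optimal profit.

1430

Binding: labor and glaze. Non-binding: wheel time (19 unused).
By complementary slackness, y = 0 for the non-binding constraint.
Dual feasibility on the basic columns requires 3·y_labor + 4·y_glaze = 25, 3·y_labor + 1·y_glaze = 22.
This yields shadow prices y_labor = 7, y_glaze = 1.
Δz = y_labor·Δb = 7 × (-6) = -42, so new z* = 1472 − 42 = 1430.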